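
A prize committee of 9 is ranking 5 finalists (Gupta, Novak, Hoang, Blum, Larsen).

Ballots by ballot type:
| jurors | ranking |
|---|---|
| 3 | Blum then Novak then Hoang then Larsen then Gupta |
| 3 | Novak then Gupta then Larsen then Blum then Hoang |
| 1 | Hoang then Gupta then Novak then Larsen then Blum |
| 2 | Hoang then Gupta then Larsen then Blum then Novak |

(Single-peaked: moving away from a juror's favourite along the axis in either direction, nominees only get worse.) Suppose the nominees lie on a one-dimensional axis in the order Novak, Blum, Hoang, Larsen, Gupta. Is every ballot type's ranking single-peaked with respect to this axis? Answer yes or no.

no

Axis positions: Novak=1, Blum=2, Hoang=3, Larsen=4, Gupta=5.
Ballot type 1 (peak Blum at position 2): ranking walks positions 2-1-3-4-5, expanding outward from the peak — single-peaked.
Ballot type 2: ranking walks positions 1-5-4-2-3; Gupta is ranked above Blum even though Blum lies between Gupta and the peak Novak on the axis — preferences dip and rise again. Not single-peaked.
Ballot type 3: ranking walks positions 3-5-1-4-2; Gupta is ranked above Larsen even though Larsen lies between Gupta and the peak Hoang on the axis — preferences dip and rise again. Not single-peaked.
Ballot type 4: ranking walks positions 3-5-4-2-1; Gupta is ranked above Larsen even though Larsen lies between Gupta and the peak Hoang on the axis — preferences dip and rise again. Not single-peaked.
Ballot type 2 violates single-peakedness, so the profile is not single-peaked on this axis.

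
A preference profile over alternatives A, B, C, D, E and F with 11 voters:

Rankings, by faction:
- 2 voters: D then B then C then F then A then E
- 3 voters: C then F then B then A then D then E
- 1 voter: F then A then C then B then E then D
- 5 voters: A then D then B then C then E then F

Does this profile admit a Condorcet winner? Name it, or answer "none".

Head-to-head results (11 voters):
A vs B: 1+5 = 6 for A, 5 for B — A by 6–5.
A vs C: 1+5 = 6 for A, 5 for C — A by 6–5.
A vs D: A, 9–2.
A–E: A 11–0.
A–F: F 6–5.
B vs C: 7 to 4, B.
B vs D: B preferred on 3+1 = 4 ballots; D wins 7–4.
B vs E: B preferred on 2+3+1+5 = 11 ballots; B wins 11–0.
B vs F: 2+5 = 7 for B, 4 for F — B by 7–4.
C–D: D 7–4.
C–E: C 11–0.
C–F: C 10–1.
D vs E: 2+3+5 = 10 for D, 1 for E — D by 10–1.
D–F: D 7–4.
E vs F: F wins 6–5.
No alternative is unbeaten: A loses to F; B loses to A; C loses to A; D loses to A; E loses to A; F loses to B. In particular A > B > F > A is a majority cycle — no Condorcet winner exists.

none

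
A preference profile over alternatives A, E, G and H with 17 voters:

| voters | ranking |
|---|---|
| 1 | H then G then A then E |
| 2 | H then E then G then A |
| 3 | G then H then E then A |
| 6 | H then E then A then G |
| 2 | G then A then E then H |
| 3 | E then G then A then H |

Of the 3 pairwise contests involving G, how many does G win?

1

G against each rival (17 voters):
G vs A: G is ranked higher on 1+2+3+2+3 = 11 ballots, A on 6. G wins 11–6.
G vs E: 6 to 11, E.
G vs H: G is ranked higher on 3+2+3 = 8 ballots, H on 9. H wins 9–8.
G beats A; loses to E, H — 1 pairwise win.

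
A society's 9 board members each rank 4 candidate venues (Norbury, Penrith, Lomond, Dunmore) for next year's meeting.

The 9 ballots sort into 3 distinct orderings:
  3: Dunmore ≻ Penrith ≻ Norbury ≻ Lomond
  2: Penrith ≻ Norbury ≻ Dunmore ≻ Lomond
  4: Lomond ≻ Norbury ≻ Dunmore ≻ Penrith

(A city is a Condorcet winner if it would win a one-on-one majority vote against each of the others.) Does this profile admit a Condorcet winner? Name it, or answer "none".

none

Pairwise majorities:
Norbury vs Penrith: 4 to 5, Penrith.
Norbury vs Lomond: Norbury is ranked higher on 3+2 = 5 ballots, Lomond on 4. Norbury wins 5–4.
Norbury vs Dunmore: 6 to 3, Norbury.
Penrith vs Lomond: 3+2 = 5 for Penrith, 4 for Lomond — Penrith by 5–4.
Penrith vs Dunmore: Penrith is ranked higher on 2 ballots, Dunmore on 7. Dunmore wins 7–2.
Lomond vs Dunmore: 4 for Lomond, 5 for Dunmore — Dunmore by 5–4.
Each city drops at least one matchup (Norbury loses to Penrith; Penrith loses to Dunmore; Lomond loses to Norbury; Dunmore loses to Norbury); the cycle Norbury beats Dunmore beats Penrith beats Norbury rules out a Condorcet winner.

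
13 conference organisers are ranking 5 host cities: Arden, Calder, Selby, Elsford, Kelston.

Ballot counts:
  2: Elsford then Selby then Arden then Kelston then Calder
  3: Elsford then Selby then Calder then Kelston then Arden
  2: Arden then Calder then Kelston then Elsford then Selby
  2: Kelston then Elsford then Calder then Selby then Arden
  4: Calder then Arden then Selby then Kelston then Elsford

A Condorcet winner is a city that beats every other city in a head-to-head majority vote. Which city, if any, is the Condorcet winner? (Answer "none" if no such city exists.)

none

Check each pair by majority over 13 ballots:
Arden–Calder: Calder 9–4.
Arden–Selby: Selby 7–6.
Arden vs Elsford: Elsford, 7–6.
Arden vs Kelston: Arden wins 8–5.
Calder vs Selby: Calder, 8–5.
Calder vs Elsford: Elsford, 7–6.
Calder vs Kelston: Calder, 9–4.
Selby vs Elsford: Elsford, 9–4.
Selby–Kelston: Selby 9–4.
Elsford–Kelston: Kelston 8–5.
Each city drops at least one matchup (Arden loses to Calder; Calder loses to Elsford; Selby loses to Calder; Elsford loses to Kelston; Kelston loses to Arden); the cycle Arden → Kelston → Elsford → Arden rules out a Condorcet winner.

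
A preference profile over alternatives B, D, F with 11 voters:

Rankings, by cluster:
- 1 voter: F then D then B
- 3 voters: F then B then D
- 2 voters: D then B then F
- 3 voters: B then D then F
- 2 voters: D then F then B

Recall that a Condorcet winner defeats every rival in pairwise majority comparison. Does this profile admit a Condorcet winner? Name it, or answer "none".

none

Pairwise majorities:
B–D: B 6–5.
B vs F: F wins 6–5.
D vs F: D, 7–4.
Every alternative loses at least once (B loses to F; D loses to B; F loses to D). The majority relation contains the cycle B beats D beats F beats B, so there is no Condorcet winner.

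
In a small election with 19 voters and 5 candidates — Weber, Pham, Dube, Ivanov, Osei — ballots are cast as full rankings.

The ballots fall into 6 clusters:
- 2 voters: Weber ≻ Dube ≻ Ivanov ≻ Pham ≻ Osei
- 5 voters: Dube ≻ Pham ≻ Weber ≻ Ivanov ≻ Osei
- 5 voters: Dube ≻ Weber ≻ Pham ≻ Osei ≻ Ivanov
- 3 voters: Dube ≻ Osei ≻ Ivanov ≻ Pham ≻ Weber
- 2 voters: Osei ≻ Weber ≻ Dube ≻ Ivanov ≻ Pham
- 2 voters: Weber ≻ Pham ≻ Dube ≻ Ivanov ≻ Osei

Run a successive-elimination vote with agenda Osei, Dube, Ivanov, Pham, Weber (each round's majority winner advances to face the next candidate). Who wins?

Dube

Round 1: Osei vs Dube — 2–17, Dube advances.
Round 2: Dube vs Ivanov — 19–0, Dube advances.
Round 3: Dube vs Pham — 17–2, Dube advances.
Round 4: Dube vs Weber — 13–6, Dube advances.
The agenda winner is Dube.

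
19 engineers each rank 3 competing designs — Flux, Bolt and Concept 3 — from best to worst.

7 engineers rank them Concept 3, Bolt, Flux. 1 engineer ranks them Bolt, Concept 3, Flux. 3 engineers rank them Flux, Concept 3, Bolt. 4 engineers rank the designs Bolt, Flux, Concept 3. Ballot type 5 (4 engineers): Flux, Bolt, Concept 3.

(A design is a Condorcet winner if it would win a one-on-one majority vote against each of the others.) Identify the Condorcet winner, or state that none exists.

none

Head-to-head results (19 engineers):
Flux–Bolt: Bolt 12–7.
Flux vs Concept 3: 3+4+4 = 11 for Flux, 8 for Concept 3 — Flux by 11–8.
Bolt vs Concept 3: 9 to 10, Concept 3.
No design is unbeaten: Flux loses to Bolt; Bolt loses to Concept 3; Concept 3 loses to Flux. In particular Flux → Concept 3 → Bolt → Flux is a majority cycle — no Condorcet winner exists.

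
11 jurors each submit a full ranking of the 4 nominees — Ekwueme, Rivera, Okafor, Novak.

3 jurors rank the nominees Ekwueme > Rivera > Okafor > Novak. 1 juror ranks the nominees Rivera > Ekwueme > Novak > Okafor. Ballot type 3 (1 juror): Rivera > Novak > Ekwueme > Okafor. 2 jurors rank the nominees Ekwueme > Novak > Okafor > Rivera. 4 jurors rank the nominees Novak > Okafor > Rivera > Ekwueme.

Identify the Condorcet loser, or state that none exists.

none

Pairwise majorities:
Ekwueme–Rivera: Rivera 6–5.
Ekwueme vs Okafor: Ekwueme, 7–4.
Ekwueme–Novak: Ekwueme 6–5.
Rivera vs Okafor: Okafor, 6–5.
Rivera vs Novak: Novak wins 6–5.
Okafor–Novak: Novak 8–3.
Every nominee wins at least one matchup (Ekwueme beats Okafor; Rivera beats Ekwueme; Okafor beats Rivera; Novak beats Rivera), so there is no Condorcet loser.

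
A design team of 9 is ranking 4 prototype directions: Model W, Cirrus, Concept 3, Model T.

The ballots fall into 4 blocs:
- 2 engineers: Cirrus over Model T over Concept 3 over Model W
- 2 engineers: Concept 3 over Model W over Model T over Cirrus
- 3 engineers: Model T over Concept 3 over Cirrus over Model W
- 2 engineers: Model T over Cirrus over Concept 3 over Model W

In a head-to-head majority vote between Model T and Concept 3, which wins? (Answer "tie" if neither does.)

Ballots ranking Model T above Concept 3: 2 + 3 + 2 = 7.
Ballots ranking Concept 3 above Model T: 9 − 7 = 2.
Model T wins the head-to-head 7–2.

Model T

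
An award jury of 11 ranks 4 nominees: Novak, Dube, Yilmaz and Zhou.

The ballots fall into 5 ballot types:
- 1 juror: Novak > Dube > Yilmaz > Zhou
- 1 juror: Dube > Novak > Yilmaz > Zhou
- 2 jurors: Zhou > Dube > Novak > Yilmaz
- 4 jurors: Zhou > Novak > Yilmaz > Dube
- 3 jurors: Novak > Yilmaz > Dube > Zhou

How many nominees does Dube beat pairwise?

0

Dube against each rival (11 jurors):
Dube–Novak: Novak 8–3.
Dube vs Yilmaz: Yilmaz, 7–4.
Dube vs Zhou: Zhou wins 6–5.
Dube beats no one; loses to Novak, Yilmaz, Zhou — 0 pairwise wins.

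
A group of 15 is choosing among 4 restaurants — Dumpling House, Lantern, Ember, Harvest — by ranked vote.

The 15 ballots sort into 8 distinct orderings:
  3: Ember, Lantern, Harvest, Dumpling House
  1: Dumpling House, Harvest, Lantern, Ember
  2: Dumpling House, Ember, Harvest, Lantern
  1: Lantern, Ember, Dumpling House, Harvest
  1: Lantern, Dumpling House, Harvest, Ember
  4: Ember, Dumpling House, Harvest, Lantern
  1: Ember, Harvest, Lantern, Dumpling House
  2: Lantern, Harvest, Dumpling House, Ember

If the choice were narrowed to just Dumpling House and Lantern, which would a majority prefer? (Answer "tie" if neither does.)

Ballots ranking Dumpling House above Lantern: 1 + 2 + 4 = 7.
Ballots ranking Lantern above Dumpling House: 15 − 7 = 8.
Lantern wins the head-to-head 8–7.

Lantern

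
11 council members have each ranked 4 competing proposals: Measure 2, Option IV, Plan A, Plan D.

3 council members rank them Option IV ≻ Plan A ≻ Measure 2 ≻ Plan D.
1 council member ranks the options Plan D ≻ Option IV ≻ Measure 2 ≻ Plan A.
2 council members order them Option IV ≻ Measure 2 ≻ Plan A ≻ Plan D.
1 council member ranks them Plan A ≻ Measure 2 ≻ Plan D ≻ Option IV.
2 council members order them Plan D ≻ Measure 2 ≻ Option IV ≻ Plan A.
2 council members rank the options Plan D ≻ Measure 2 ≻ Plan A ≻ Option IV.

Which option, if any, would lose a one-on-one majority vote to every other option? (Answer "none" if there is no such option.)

Head-to-head results (11 council members):
Measure 2–Option IV: Option IV 6–5.
Measure 2–Plan A: Measure 2 7–4.
Measure 2 vs Plan D: 6 to 5, Measure 2.
Option IV vs Plan A: Option IV wins 8–3.
Option IV vs Plan D: Plan D wins 6–5.
Plan A vs Plan D: Plan A wins 6–5.
No option is winless: Measure 2 beats Plan A; Option IV beats Measure 2; Plan A beats Plan D; Plan D beats Option IV. There is no Condorcet loser.

none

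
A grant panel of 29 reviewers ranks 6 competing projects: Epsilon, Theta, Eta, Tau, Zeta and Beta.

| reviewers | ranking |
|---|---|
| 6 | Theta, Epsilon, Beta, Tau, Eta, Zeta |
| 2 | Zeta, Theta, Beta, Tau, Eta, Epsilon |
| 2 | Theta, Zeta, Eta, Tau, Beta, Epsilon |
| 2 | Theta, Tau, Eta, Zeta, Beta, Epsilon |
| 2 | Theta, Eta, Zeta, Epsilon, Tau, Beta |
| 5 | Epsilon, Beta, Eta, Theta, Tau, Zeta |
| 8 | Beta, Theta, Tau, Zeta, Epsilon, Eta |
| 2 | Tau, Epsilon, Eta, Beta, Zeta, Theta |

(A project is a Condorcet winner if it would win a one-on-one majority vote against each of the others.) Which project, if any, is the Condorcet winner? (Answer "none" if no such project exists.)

none

Check each pair by majority over 29 ballots:
Epsilon vs Theta: Theta wins 22–7.
Epsilon vs Eta: Epsilon wins 21–8.
Epsilon vs Tau: Tau wins 16–13.
Epsilon vs Zeta: Zeta, 16–13.
Epsilon–Beta: Epsilon 15–14.
Theta vs Eta: Theta wins 22–7.
Theta vs Tau: Theta wins 27–2.
Theta vs Zeta: Theta wins 25–4.
Theta–Beta: Beta 15–14.
Eta vs Tau: Tau, 20–9.
Eta vs Zeta: Eta wins 17–12.
Eta vs Beta: Beta, 21–8.
Tau–Zeta: Tau 23–6.
Tau–Beta: Beta 21–8.
Zeta vs Beta: Beta wins 21–8.
Every project loses at least once (Epsilon loses to Theta; Theta loses to Beta; Eta loses to Epsilon; Tau loses to Theta; Zeta loses to Theta; Beta loses to Epsilon). The majority relation contains the cycle Epsilon → Eta → Zeta → Epsilon, so there is no Condorcet winner.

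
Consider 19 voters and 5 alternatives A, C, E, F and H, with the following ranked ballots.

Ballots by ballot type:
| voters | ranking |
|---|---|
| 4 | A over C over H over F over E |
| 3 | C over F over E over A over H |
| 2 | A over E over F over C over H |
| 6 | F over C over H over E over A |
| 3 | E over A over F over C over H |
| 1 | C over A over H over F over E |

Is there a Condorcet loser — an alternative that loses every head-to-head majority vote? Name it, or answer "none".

Pairwise majorities:
A–C: C 10–9.
A vs E: E wins 12–7.
A vs F: 4+2+3+1 = 10 for A, 9 for F — A by 10–9.
A vs H: 13 to 6, A.
C vs E: C preferred on 4+3+6+1 = 14 ballots; C wins 14–5.
C vs F: F wins 11–8.
C vs H: C wins 19–0.
E vs F: E preferred on 2+3 = 5 ballots; F wins 14–5.
E vs H: H wins 11–8.
F vs H: F preferred on 3+2+6+3 = 14 ballots; F wins 14–5.
Each alternative has at least one pairwise win (A beats F; C beats A; E beats A; F beats C; H beats E) — no Condorcet loser.

none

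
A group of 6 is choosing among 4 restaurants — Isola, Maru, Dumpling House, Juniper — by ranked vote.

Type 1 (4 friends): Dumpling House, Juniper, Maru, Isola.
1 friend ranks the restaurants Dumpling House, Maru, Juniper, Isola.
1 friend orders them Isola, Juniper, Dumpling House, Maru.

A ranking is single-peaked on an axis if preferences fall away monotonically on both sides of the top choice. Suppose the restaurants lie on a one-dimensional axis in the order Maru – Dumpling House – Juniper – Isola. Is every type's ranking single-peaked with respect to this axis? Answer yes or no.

yes

Axis positions: Maru=1, Dumpling House=2, Juniper=3, Isola=4.
Type 1 (peak Dumpling House at position 2): ranking walks positions 2-3-1-4, expanding outward from the peak — single-peaked.
Type 2 (peak Dumpling House at position 2): ranking walks positions 2-1-3-4, expanding outward from the peak — single-peaked.
Type 3 (peak Isola at position 4): ranking walks positions 4-3-2-1, expanding outward from the peak — single-peaked.
Every ranking is single-peaked on this axis.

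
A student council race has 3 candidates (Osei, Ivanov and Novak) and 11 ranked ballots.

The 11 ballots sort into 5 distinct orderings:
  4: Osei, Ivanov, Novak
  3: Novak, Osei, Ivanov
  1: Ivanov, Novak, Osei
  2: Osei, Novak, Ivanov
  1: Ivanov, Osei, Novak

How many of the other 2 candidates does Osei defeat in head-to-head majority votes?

Osei against each rival (11 voters):
Osei vs Ivanov: Osei is ranked higher on 4+3+2 = 9 ballots, Ivanov on 2. Osei wins 9–2.
Osei vs Novak: 4+2+1 = 7 for Osei, 4 for Novak — Osei by 7–4.
Osei beats Ivanov, Novak — 2 pairwise wins.

2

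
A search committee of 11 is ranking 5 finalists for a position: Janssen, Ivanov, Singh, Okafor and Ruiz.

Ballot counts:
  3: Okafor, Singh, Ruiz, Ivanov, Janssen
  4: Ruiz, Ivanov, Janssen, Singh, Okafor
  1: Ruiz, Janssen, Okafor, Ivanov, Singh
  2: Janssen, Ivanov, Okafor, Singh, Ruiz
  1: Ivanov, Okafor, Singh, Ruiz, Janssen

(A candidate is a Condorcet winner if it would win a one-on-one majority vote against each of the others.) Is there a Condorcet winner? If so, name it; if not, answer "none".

none

Pairwise majorities:
Janssen vs Ivanov: Janssen preferred on 1+2 = 3 ballots; Ivanov wins 8–3.
Janssen vs Singh: Janssen preferred on 4+1+2 = 7 ballots; Janssen wins 7–4.
Janssen vs Okafor: 4+1+2 = 7 for Janssen, 4 for Okafor — Janssen by 7–4.
Janssen vs Ruiz: Janssen preferred on 2 ballots; Ruiz wins 9–2.
Ivanov vs Singh: 4+1+2+1 = 8 for Ivanov, 3 for Singh — Ivanov by 8–3.
Ivanov vs Okafor: 7 to 4, Ivanov.
Ivanov vs Ruiz: Ivanov is ranked higher on 2+1 = 3 ballots, Ruiz on 8. Ruiz wins 8–3.
Singh vs Okafor: Singh is ranked higher on 4 ballots, Okafor on 7. Okafor wins 7–4.
Singh vs Ruiz: 3+2+1 = 6 for Singh, 5 for Ruiz — Singh by 6–5.
Okafor vs Ruiz: Okafor is ranked higher on 3+2+1 = 6 ballots, Ruiz on 5. Okafor wins 6–5.
Each candidate drops at least one matchup (Janssen loses to Ivanov; Ivanov loses to Ruiz; Singh loses to Janssen; Okafor loses to Janssen; Ruiz loses to Singh); the cycle Janssen > Singh > Ruiz > Janssen rules out a Condorcet winner.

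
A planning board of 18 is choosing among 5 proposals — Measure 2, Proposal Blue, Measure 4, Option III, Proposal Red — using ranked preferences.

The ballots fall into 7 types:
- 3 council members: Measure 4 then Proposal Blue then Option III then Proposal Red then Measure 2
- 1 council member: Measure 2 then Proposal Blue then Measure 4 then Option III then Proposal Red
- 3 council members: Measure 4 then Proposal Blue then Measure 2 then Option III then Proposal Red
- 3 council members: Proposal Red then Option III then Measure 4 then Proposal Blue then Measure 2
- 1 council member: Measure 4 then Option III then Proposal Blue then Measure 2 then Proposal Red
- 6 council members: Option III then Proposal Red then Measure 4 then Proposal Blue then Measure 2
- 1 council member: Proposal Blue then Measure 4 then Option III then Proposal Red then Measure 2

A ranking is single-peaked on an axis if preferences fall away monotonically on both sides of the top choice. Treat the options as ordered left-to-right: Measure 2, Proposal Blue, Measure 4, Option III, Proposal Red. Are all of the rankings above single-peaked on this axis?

yes

Axis positions: Measure 2=1, Proposal Blue=2, Measure 4=3, Option III=4, Proposal Red=5.
Type 1 (peak Measure 4 at position 3): ranking walks positions 3-2-4-5-1, expanding outward from the peak — single-peaked.
Type 2 (peak Measure 2 at position 1): ranking walks positions 1-2-3-4-5, expanding outward from the peak — single-peaked.
Type 3 (peak Measure 4 at position 3): ranking walks positions 3-2-1-4-5, expanding outward from the peak — single-peaked.
Type 4 (peak Proposal Red at position 5): ranking walks positions 5-4-3-2-1, expanding outward from the peak — single-peaked.
Type 5 (peak Measure 4 at position 3): ranking walks positions 3-4-2-1-5, expanding outward from the peak — single-peaked.
Type 6 (peak Option III at position 4): ranking walks positions 4-5-3-2-1, expanding outward from the peak — single-peaked.
Type 7 (peak Proposal Blue at position 2): ranking walks positions 2-3-4-5-1, expanding outward from the peak — single-peaked.
Every ranking is single-peaked on this axis.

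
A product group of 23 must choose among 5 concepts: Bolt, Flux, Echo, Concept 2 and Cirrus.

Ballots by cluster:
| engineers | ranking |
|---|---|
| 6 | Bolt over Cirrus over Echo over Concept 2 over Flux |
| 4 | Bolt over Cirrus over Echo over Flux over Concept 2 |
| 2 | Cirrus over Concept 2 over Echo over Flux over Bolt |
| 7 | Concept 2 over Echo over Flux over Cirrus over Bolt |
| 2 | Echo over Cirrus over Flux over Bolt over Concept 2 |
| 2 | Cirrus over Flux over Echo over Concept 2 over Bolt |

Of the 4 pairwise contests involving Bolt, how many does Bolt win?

1

Bolt against each rival (23 engineers):
Bolt vs Flux: Flux, 13–10.
Bolt vs Echo: Echo wins 13–10.
Bolt–Concept 2: Bolt 12–11.
Bolt–Cirrus: Cirrus 13–10.
Bolt beats Concept 2; loses to Flux, Echo, Cirrus — 1 pairwise win.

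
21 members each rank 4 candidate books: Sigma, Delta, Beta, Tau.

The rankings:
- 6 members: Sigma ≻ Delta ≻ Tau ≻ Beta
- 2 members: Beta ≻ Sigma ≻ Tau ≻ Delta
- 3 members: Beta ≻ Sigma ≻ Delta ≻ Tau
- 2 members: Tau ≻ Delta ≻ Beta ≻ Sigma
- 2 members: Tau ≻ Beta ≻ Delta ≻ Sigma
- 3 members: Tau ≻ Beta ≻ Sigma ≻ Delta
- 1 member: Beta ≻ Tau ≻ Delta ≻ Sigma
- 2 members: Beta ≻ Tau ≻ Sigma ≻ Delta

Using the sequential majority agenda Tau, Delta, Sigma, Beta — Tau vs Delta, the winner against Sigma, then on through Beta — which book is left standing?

Round 1: Tau vs Delta — 12–9, Tau advances.
Round 2: Tau vs Sigma — 10–11, Sigma advances.
Round 3: Sigma vs Beta — 6–15, Beta advances.
The agenda winner is Beta.

Beta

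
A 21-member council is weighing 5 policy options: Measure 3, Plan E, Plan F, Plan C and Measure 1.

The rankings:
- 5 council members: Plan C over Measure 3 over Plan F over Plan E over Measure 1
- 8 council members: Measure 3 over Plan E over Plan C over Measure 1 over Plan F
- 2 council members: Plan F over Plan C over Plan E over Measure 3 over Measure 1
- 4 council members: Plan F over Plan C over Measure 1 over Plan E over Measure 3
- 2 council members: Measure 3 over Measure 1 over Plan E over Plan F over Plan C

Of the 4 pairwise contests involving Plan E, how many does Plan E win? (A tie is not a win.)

1

Plan E against each rival (21 council members):
Plan E vs Measure 3: Plan E preferred on 2+4 = 6 ballots; Measure 3 wins 15–6.
Plan E vs Plan F: 10 to 11, Plan F.
Plan E vs Plan C: Plan C, 11–10.
Plan E–Measure 1: Plan E 15–6.
Plan E beats Measure 1; loses to Measure 3, Plan F, Plan C — 1 pairwise win.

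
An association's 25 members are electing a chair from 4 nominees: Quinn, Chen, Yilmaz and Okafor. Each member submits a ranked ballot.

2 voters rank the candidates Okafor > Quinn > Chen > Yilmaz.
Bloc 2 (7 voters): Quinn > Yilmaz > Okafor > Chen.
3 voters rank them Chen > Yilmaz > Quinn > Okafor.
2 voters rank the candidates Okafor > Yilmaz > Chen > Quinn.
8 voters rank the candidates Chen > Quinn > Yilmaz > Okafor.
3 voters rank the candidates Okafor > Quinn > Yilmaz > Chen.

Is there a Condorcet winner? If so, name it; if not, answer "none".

none

Pairwise majorities:
Quinn–Chen: Chen 13–12.
Quinn vs Yilmaz: Quinn is ranked higher on 2+7+8+3 = 20 ballots, Yilmaz on 5. Quinn wins 20–5.
Quinn–Okafor: Quinn 18–7.
Chen vs Yilmaz: 2+3+8 = 13 for Chen, 12 for Yilmaz — Chen by 13–12.
Chen vs Okafor: Okafor wins 14–11.
Yilmaz vs Okafor: Yilmaz preferred on 7+3+8 = 18 ballots; Yilmaz wins 18–7.
No candidate is unbeaten: Quinn loses to Chen; Chen loses to Okafor; Yilmaz loses to Quinn; Okafor loses to Quinn. In particular Quinn → Okafor → Chen → Quinn is a majority cycle — no Condorcet winner exists.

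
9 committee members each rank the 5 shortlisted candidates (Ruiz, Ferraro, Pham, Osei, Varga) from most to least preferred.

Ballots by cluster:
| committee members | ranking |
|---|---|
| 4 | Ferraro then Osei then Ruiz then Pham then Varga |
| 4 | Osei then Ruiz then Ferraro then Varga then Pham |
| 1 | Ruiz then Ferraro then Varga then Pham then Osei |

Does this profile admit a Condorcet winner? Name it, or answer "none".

Check each pair by majority over 9 ballots:
Ruiz vs Ferraro: Ruiz wins 5–4.
Ruiz vs Pham: Ruiz wins 9–0.
Ruiz vs Osei: Osei wins 8–1.
Ruiz vs Varga: Ruiz wins 9–0.
Ferraro vs Pham: Ferraro, 9–0.
Ferraro vs Osei: Ferraro wins 5–4.
Ferraro vs Varga: Ferraro wins 9–0.
Pham vs Osei: Osei wins 8–1.
Pham–Varga: Varga 5–4.
Osei vs Varga: Osei, 8–1.
Every candidate loses at least once (Ruiz loses to Osei; Ferraro loses to Ruiz; Pham loses to Ruiz; Osei loses to Ferraro; Varga loses to Ruiz). The majority relation contains the cycle Ruiz → Ferraro → Osei → Ruiz, so there is no Condorcet winner.

none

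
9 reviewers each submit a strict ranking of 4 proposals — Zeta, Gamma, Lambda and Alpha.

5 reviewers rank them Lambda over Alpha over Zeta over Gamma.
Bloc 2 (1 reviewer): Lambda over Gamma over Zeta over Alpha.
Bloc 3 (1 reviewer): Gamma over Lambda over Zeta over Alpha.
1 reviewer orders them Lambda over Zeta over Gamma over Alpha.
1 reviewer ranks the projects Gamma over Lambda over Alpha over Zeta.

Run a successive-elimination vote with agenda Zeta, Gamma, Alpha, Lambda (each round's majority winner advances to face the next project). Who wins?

Round 1: Zeta vs Gamma — 6–3, Zeta advances.
Round 2: Zeta vs Alpha — 3–6, Alpha advances.
Round 3: Alpha vs Lambda — 0–9, Lambda advances.
Lambda survives the agenda.

Lambda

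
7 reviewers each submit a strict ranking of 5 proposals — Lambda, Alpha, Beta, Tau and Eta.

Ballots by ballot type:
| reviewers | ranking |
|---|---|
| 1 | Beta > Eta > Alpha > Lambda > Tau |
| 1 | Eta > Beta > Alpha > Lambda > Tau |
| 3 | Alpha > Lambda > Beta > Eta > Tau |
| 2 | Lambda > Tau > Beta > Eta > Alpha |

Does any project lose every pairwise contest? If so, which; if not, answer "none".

Pairwise majorities:
Lambda–Alpha: Alpha 5–2.
Lambda vs Beta: 3+2 = 5 for Lambda, 2 for Beta — Lambda by 5–2.
Lambda vs Tau: Lambda wins 7–0.
Lambda vs Eta: Lambda preferred on 3+2 = 5 ballots; Lambda wins 5–2.
Alpha vs Beta: Beta, 4–3.
Alpha vs Tau: Alpha, 5–2.
Alpha vs Eta: Eta wins 4–3.
Beta vs Tau: 5 to 2, Beta.
Beta vs Eta: 6 to 1, Beta.
Tau vs Eta: Eta wins 5–2.
Tau is beaten in every head-to-head and is the Condorcet loser.

Tau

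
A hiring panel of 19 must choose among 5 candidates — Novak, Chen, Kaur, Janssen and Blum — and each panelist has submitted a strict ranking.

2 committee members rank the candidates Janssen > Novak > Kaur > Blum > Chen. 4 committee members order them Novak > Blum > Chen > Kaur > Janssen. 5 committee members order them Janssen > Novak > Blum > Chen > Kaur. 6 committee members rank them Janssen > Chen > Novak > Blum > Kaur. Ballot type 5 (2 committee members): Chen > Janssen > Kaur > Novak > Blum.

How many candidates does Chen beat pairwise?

Chen against each rival (19 committee members):
Chen vs Novak: 8 to 11, Novak.
Chen vs Kaur: 17 to 2, Chen.
Chen–Janssen: Janssen 13–6.
Chen vs Blum: Blum, 11–8.
Chen beats Kaur; loses to Novak, Janssen, Blum — 1 pairwise win.

1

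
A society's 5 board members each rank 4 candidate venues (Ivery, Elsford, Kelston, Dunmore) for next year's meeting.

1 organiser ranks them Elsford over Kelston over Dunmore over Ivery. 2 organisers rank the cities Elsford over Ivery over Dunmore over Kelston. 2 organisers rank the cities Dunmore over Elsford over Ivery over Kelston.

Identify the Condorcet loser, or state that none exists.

Kelston

Pairwise majorities:
Ivery vs Elsford: Ivery preferred on 0 ballots; Elsford wins 5–0.
Ivery vs Kelston: 4 to 1, Ivery.
Ivery vs Dunmore: Dunmore, 3–2.
Elsford–Kelston: Elsford 5–0.
Elsford vs Dunmore: Elsford, 3–2.
Kelston vs Dunmore: Dunmore, 4–1.
Only Kelston has no wins; Kelston is the Condorcet loser.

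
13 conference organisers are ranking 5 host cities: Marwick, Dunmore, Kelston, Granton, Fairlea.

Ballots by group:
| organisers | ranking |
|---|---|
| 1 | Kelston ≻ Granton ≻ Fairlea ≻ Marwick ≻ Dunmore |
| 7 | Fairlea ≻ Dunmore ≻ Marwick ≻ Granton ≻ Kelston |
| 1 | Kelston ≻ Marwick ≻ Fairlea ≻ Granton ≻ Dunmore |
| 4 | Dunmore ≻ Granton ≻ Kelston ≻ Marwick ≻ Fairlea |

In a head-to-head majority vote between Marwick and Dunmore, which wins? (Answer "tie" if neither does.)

Ballots ranking Marwick above Dunmore: 1 + 1 = 2.
Ballots ranking Dunmore above Marwick: 13 − 2 = 11.
Dunmore wins the head-to-head 11–2.

Dunmore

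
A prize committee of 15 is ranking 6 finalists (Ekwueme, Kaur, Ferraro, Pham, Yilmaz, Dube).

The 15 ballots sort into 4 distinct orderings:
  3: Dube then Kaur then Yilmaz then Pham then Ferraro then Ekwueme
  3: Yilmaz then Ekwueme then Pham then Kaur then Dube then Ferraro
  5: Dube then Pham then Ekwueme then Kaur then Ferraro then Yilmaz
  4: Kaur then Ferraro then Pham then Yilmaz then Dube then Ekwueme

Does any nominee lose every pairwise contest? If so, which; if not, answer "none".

Head-to-head results (15 jurors):
Ekwueme vs Kaur: Ekwueme wins 8–7.
Ekwueme–Ferraro: Ekwueme 8–7.
Ekwueme vs Pham: Pham, 12–3.
Ekwueme vs Yilmaz: 5 to 10, Yilmaz.
Ekwueme vs Dube: Dube, 12–3.
Kaur–Ferraro: Kaur 15–0.
Kaur vs Pham: Pham, 8–7.
Kaur vs Yilmaz: 3+5+4 = 12 for Kaur, 3 for Yilmaz — Kaur by 12–3.
Kaur–Dube: Dube 8–7.
Ferraro–Pham: Pham 11–4.
Ferraro–Yilmaz: Ferraro 9–6.
Ferraro vs Dube: Dube wins 11–4.
Pham vs Yilmaz: Pham preferred on 5+4 = 9 ballots; Pham wins 9–6.
Pham–Dube: Dube 8–7.
Yilmaz vs Dube: Dube wins 8–7.
Every nominee wins at least one matchup (Ekwueme beats Kaur; Kaur beats Ferraro; Ferraro beats Yilmaz; Pham beats Ekwueme; Yilmaz beats Ekwueme; Dube beats Ekwueme), so there is no Condorcet loser.

none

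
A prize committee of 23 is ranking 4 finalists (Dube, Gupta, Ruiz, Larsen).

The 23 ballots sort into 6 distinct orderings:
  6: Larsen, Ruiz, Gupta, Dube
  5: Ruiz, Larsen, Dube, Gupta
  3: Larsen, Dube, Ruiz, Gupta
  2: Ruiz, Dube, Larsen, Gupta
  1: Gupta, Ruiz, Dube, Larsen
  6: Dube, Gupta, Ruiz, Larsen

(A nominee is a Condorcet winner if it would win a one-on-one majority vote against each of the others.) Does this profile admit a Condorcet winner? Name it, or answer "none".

Ruiz

Head-to-head results (23 jurors):
Dube–Gupta: Dube 16–7.
Dube–Ruiz: Ruiz 14–9.
Dube vs Larsen: Larsen wins 14–9.
Gupta–Ruiz: Ruiz 16–7.
Gupta vs Larsen: Larsen, 16–7.
Ruiz–Larsen: Ruiz 14–9.
Ruiz beats each of Dube, Gupta, Larsen — Ruiz is the Condorcet winner.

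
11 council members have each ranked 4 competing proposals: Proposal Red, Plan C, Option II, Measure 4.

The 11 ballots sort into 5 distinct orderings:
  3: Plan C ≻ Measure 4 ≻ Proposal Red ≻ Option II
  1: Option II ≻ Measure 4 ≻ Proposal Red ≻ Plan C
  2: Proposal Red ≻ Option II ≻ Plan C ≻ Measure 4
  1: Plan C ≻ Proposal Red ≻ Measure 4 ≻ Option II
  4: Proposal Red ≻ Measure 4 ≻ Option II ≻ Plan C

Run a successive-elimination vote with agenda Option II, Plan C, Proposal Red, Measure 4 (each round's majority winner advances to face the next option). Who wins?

Proposal Red

Round 1: Option II vs Plan C — 7–4, Option II advances.
Round 2: Option II vs Proposal Red — 1–10, Proposal Red advances.
Round 3: Proposal Red vs Measure 4 — 7–4, Proposal Red advances.
Proposal Red survives the agenda.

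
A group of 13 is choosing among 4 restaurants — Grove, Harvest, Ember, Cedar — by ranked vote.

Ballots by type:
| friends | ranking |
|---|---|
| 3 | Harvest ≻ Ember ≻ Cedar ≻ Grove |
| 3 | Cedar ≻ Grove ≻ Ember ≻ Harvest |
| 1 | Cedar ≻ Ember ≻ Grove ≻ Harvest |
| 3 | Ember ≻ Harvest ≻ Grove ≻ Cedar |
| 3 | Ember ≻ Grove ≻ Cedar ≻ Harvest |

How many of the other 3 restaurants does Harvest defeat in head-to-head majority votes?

0

Harvest against each rival (13 friends):
Harvest vs Grove: 3+3 = 6 for Harvest, 7 for Grove — Grove by 7–6.
Harvest vs Ember: Ember, 10–3.
Harvest vs Cedar: Harvest preferred on 3+3 = 6 ballots; Cedar wins 7–6.
Harvest beats no one; loses to Grove, Ember, Cedar — 0 pairwise wins.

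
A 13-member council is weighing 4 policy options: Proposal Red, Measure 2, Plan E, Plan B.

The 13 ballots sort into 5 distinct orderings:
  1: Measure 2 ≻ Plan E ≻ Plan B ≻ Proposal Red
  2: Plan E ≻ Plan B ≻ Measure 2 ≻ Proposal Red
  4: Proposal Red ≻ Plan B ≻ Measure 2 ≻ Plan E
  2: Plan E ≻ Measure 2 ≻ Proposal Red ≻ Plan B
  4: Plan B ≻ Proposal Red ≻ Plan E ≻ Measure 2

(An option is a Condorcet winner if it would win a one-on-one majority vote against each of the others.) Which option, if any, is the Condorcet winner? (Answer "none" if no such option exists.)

Pairwise majorities:
Proposal Red vs Measure 2: Proposal Red is ranked higher on 4+4 = 8 ballots, Measure 2 on 5. Proposal Red wins 8–5.
Proposal Red vs Plan E: Proposal Red is ranked higher on 4+4 = 8 ballots, Plan E on 5. Proposal Red wins 8–5.
Proposal Red vs Plan B: 6 to 7, Plan B.
Measure 2 vs Plan E: 1+4 = 5 for Measure 2, 8 for Plan E — Plan E by 8–5.
Measure 2 vs Plan B: 3 to 10, Plan B.
Plan E vs Plan B: 5 to 8, Plan B.
Plan B wins every pairwise contest, so Plan B is the Condorcet winner.

Plan B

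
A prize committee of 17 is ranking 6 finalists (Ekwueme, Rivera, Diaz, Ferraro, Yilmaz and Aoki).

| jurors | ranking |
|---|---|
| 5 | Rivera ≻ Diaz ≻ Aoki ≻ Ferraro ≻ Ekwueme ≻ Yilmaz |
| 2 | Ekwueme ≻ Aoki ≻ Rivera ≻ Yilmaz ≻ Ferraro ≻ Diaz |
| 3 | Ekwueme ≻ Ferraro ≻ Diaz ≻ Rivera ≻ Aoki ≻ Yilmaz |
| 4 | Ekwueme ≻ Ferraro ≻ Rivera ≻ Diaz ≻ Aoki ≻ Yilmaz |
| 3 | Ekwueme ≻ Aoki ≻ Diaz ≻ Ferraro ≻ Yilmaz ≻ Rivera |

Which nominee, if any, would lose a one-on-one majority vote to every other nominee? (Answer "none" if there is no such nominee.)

Yilmaz

Head-to-head results (17 jurors):
Ekwueme–Rivera: Ekwueme 12–5.
Ekwueme vs Diaz: Ekwueme, 12–5.
Ekwueme vs Ferraro: Ekwueme wins 12–5.
Ekwueme vs Yilmaz: 17 to 0, Ekwueme.
Ekwueme vs Aoki: Ekwueme preferred on 2+3+4+3 = 12 ballots; Ekwueme wins 12–5.
Rivera–Diaz: Rivera 11–6.
Rivera vs Ferraro: Rivera is ranked higher on 5+2 = 7 ballots, Ferraro on 10. Ferraro wins 10–7.
Rivera vs Yilmaz: 14 to 3, Rivera.
Rivera vs Aoki: Rivera preferred on 5+3+4 = 12 ballots; Rivera wins 12–5.
Diaz vs Ferraro: Ferraro, 9–8.
Diaz–Yilmaz: Diaz 15–2.
Diaz vs Aoki: Diaz wins 12–5.
Ferraro vs Yilmaz: Ferraro wins 15–2.
Ferraro vs Aoki: 3+4 = 7 for Ferraro, 10 for Aoki — Aoki by 10–7.
Yilmaz vs Aoki: Yilmaz preferred on 0 ballots; Aoki wins 17–0.
Yilmaz loses to every other nominee — it is the Condorcet loser.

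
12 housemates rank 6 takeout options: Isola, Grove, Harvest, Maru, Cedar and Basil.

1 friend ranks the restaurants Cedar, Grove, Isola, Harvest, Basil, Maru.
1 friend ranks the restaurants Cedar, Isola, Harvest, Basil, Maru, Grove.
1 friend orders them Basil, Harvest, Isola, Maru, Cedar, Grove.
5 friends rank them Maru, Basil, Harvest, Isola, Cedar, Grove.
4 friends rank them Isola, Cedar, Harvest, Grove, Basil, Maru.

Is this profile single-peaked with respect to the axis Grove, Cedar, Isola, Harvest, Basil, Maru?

Axis positions: Grove=1, Cedar=2, Isola=3, Harvest=4, Basil=5, Maru=6.
Type 1 (peak Cedar at position 2): ranking walks positions 2-1-3-4-5-6, expanding outward from the peak — single-peaked.
Type 2 (peak Cedar at position 2): ranking walks positions 2-3-4-5-6-1, expanding outward from the peak — single-peaked.
Type 3 (peak Basil at position 5): ranking walks positions 5-4-3-6-2-1, expanding outward from the peak — single-peaked.
Type 4 (peak Maru at position 6): ranking walks positions 6-5-4-3-2-1, expanding outward from the peak — single-peaked.
Type 5 (peak Isola at position 3): ranking walks positions 3-2-4-1-5-6, expanding outward from the peak — single-peaked.
Every ranking is single-peaked on this axis.

yes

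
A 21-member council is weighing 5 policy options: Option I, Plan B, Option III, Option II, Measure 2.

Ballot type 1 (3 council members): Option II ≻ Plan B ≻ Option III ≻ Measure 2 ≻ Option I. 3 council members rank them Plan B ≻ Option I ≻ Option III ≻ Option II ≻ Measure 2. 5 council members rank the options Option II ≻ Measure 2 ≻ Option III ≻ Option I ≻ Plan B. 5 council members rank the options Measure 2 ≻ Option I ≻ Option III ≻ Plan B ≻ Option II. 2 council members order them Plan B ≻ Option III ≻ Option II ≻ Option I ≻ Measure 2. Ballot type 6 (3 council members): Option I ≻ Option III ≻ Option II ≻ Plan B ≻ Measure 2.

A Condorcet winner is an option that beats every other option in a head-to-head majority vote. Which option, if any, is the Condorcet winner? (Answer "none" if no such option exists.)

Pairwise majorities:
Option I vs Plan B: Option I is ranked higher on 5+5+3 = 13 ballots, Plan B on 8. Option I wins 13–8.
Option I vs Option III: Option I preferred on 3+5+3 = 11 ballots; Option I wins 11–10.
Option I vs Option II: 11 to 10, Option I.
Option I vs Measure 2: Option I is ranked higher on 3+2+3 = 8 ballots, Measure 2 on 13. Measure 2 wins 13–8.
Plan B vs Option III: Plan B preferred on 3+3+2 = 8 ballots; Option III wins 13–8.
Plan B vs Option II: 10 to 11, Option II.
Plan B vs Measure 2: 3+3+2+3 = 11 for Plan B, 10 for Measure 2 — Plan B by 11–10.
Option III vs Option II: 3+5+2+3 = 13 for Option III, 8 for Option II — Option III by 13–8.
Option III vs Measure 2: Option III preferred on 3+3+2+3 = 11 ballots; Option III wins 11–10.
Option II vs Measure 2: Option II is ranked higher on 3+3+5+2+3 = 16 ballots, Measure 2 on 5. Option II wins 16–5.
No option is unbeaten: Option I loses to Measure 2; Plan B loses to Option I; Option III loses to Option I; Option II loses to Option I; Measure 2 loses to Plan B. In particular Option I > Plan B > Measure 2 > Option I is a majority cycle — no Condorcet winner exists.

none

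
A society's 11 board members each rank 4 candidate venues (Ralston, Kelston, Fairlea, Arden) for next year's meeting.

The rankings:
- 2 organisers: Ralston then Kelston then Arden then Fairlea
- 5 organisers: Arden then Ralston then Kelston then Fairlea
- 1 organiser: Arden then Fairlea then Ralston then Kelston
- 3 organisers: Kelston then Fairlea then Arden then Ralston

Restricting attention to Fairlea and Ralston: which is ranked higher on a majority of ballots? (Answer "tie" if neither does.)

Ballots ranking Fairlea above Ralston: 1 + 3 = 4.
Ballots ranking Ralston above Fairlea: 11 − 4 = 7.
Ralston wins the head-to-head 7–4.

Ralston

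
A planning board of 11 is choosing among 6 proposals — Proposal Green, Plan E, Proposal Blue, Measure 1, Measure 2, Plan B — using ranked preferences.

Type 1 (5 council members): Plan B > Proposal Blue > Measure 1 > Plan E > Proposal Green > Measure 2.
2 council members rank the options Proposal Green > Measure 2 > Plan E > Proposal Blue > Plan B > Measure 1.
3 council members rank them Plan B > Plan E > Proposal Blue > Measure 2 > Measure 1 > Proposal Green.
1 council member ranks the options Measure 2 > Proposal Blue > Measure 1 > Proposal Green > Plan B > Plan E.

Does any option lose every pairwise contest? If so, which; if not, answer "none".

none

Head-to-head results (11 council members):
Proposal Green vs Plan E: Plan E wins 8–3.
Proposal Green vs Proposal Blue: Proposal Blue wins 9–2.
Proposal Green vs Measure 1: 2 for Proposal Green, 9 for Measure 1 — Measure 1 by 9–2.
Proposal Green vs Measure 2: Proposal Green is ranked higher on 5+2 = 7 ballots, Measure 2 on 4. Proposal Green wins 7–4.
Proposal Green vs Plan B: 2+1 = 3 for Proposal Green, 8 for Plan B — Plan B by 8–3.
Plan E vs Proposal Blue: Plan E is ranked higher on 2+3 = 5 ballots, Proposal Blue on 6. Proposal Blue wins 6–5.
Plan E vs Measure 1: 5 to 6, Measure 1.
Plan E vs Measure 2: 5+3 = 8 for Plan E, 3 for Measure 2 — Plan E by 8–3.
Plan E vs Plan B: Plan E preferred on 2 ballots; Plan B wins 9–2.
Proposal Blue vs Measure 1: Proposal Blue wins 11–0.
Proposal Blue vs Measure 2: Proposal Blue preferred on 5+3 = 8 ballots; Proposal Blue wins 8–3.
Proposal Blue vs Plan B: Plan B, 8–3.
Measure 1 vs Measure 2: Measure 1 is ranked higher on 5 ballots, Measure 2 on 6. Measure 2 wins 6–5.
Measure 1 vs Plan B: 1 for Measure 1, 10 for Plan B — Plan B by 10–1.
Measure 2–Plan B: Plan B 8–3.
Each option has at least one pairwise win (Proposal Green beats Measure 2; Plan E beats Proposal Green; Proposal Blue beats Proposal Green; Measure 1 beats Proposal Green; Measure 2 beats Measure 1; Plan B beats Proposal Green) — no Condorcet loser.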